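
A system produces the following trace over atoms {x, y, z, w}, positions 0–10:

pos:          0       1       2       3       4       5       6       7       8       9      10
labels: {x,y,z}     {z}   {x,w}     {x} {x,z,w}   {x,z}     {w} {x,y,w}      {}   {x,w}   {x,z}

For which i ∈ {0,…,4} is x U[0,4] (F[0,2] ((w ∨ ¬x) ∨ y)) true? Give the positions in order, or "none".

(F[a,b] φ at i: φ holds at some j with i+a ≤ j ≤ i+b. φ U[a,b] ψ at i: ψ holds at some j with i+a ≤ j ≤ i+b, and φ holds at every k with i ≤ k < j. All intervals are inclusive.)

0, 1, 2, 3, 4

Evaluate at each i in [0,4]:
  i=0: ✓ (rhs at j=0)
  i=1: ✓ (rhs at j=1)
  i=2: ✓ (rhs at j=2)
  i=3: ✓ (rhs at j=3)
  i=4: ✓ (rhs at j=4)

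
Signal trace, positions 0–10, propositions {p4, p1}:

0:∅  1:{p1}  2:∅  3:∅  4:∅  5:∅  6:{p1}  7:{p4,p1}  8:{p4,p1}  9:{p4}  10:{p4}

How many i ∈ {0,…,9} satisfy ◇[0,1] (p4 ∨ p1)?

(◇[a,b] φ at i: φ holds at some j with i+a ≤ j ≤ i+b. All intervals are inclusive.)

Evaluate at each i in [0,9]:
  i=0: ✓ (witness j=1)
  i=1: ✓ (witness j=1)
  i=2: ✗ (none in [2,3])
  i=3: ✗ (none in [3,4])
  i=4: ✗ (none in [4,5])
  i=5: ✓ (witness j=6)
  i=6: ✓ (witness j=6)
  i=7: ✓ (witness j=7)
  i=8: ✓ (witness j=8)
  i=9: ✓ (witness j=9)
Positions where it holds: {0, 1, 5, 6, 7, 8, 9} → 7.

7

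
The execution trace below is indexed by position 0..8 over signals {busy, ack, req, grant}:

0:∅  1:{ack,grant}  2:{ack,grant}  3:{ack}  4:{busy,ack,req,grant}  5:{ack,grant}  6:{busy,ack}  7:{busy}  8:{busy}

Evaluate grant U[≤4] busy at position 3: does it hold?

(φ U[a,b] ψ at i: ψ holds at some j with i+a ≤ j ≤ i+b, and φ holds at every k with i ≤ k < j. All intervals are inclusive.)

Need some j in [3,7] with busy, and grant at every k in [3,j-1].
  j=3: busy false.
  j=4: busy holds, but grant fails at k=3 → not this j.
  j=5: busy false.
  j=6: busy holds, but grant fails at k=3 → not this j.
  j=7: busy holds, but grant fails at k=3 → not this j.
No j in the window works → until fails.

False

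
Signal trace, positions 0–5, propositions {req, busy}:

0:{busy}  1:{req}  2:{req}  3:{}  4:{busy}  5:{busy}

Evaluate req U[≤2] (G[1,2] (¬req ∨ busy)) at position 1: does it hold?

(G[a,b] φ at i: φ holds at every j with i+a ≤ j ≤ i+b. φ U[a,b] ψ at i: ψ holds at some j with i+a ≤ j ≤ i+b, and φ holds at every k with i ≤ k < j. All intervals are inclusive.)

Need some j in [1,3] with G[1,2] (¬req ∨ busy), and req at every k in [1,j-1].
  j=1: G[1,2] (¬req ∨ busy) — fails at 2.
  j=2: G[1,2] (¬req ∨ busy) holds; req holds at every k in [1,1] → satisfied.

Yes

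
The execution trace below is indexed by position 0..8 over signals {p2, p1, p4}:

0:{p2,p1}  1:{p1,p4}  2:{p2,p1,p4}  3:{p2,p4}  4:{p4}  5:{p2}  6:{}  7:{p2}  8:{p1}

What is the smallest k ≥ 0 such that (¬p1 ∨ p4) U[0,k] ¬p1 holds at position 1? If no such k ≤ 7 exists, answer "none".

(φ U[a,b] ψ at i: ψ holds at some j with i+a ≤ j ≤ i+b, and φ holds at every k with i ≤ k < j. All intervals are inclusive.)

2

Need earliest j ≥ 1 with ¬p1, and (¬p1 ∨ p4) at every k in [1,j-1].
  j=1: rhs fails.
  j=2: rhs fails.
  j=3: rhs holds; lhs holds on [1,2]. k = 2.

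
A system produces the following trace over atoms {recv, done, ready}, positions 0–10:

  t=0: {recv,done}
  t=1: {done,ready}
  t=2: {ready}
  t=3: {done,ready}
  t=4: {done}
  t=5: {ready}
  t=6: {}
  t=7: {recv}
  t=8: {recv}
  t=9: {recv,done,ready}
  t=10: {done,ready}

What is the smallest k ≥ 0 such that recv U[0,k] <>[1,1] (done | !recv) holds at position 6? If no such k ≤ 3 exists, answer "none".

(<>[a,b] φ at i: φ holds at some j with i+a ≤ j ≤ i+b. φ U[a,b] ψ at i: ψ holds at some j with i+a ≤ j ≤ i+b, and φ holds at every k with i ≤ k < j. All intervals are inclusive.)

Need earliest j ≥ 6 with <>[1,1] (done | !recv), and recv at every k in [6,j-1].
  j=6: rhs fails.
  j=7: rhs fails.
  j=8: rhs holds but lhs fails at k=6.
  j=9: rhs holds but lhs fails at k=6.
No witness within the range → none.

none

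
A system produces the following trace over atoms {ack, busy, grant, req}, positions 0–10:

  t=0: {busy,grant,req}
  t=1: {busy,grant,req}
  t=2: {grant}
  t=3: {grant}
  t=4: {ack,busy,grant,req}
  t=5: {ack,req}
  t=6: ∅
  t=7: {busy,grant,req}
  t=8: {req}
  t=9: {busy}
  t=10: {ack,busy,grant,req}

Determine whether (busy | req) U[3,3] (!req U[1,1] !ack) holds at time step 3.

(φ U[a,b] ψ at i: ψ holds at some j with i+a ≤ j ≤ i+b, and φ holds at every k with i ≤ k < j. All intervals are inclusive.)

Need some j in [6,6] with (!req U[1,1] !ack), and (busy | req) at every k in [3,j-1].
  j=6: (!req U[1,1] !ack) holds, but (busy | req) fails at k=3 → not this j.
No j in the window works → until fails.

No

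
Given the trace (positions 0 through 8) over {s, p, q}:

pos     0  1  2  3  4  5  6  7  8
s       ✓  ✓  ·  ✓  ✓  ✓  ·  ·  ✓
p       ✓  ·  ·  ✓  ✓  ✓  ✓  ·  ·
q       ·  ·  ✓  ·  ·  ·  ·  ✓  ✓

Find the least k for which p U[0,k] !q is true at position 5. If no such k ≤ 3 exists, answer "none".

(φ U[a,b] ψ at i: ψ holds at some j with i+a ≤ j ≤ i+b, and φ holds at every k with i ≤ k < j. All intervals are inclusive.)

Need earliest j ≥ 5 with !q, and p at every k in [5,j-1].
  j=5: rhs holds (empty prefix). k = 0.

0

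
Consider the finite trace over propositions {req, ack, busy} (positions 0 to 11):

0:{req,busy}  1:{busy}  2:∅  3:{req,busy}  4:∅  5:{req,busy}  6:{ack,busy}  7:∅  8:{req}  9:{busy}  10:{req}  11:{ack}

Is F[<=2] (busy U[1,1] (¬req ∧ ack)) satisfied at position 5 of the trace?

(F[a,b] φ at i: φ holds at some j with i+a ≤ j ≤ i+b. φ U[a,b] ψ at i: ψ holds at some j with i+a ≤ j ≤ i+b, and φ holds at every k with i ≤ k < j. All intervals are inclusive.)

Check (busy U[1,1] (¬req ∧ ack)) at each j in [5,7]:
  j=5: holds
  j=6: fails
  j=7: fails
Found at j=5 → formula holds.

Yes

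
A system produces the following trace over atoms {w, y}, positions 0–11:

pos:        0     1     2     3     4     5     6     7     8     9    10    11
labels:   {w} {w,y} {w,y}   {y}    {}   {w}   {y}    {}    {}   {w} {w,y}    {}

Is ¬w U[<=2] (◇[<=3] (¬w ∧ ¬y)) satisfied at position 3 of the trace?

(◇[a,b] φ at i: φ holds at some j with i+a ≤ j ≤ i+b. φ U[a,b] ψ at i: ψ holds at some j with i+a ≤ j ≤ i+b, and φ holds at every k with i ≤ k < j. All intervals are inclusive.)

True

Need some j in [3,5] with ◇[<=3] (¬w ∧ ¬y), and ¬w at every k in [3,j-1].
  j=3: ◇[<=3] (¬w ∧ ¬y) holds; no prefix to check → satisfied.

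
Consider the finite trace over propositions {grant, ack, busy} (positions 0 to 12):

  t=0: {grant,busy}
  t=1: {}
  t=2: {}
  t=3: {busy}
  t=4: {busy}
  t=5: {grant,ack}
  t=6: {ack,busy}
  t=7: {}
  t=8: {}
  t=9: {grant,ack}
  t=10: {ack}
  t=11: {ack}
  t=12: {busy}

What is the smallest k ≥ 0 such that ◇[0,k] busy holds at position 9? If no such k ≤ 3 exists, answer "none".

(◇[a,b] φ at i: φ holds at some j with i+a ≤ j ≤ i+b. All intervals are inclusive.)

Scan j = 9,10,… for busy:
  j=9: fails
  j=10: fails
  j=11: fails
  j=12: holds
First hit at j=12, so smallest k = 12-9 = 3.

3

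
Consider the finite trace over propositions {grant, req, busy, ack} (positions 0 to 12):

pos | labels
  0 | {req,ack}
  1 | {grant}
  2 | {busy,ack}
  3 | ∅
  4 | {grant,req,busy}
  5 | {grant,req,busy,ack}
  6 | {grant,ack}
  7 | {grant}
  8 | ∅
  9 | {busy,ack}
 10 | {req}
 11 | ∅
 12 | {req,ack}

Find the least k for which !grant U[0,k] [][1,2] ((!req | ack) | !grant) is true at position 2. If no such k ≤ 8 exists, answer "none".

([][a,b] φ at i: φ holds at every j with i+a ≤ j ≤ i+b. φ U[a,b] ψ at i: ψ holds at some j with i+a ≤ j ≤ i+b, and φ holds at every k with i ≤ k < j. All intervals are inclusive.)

Need earliest j ≥ 2 with [][1,2] ((!req | ack) | !grant), and !grant at every k in [2,j-1].
  j=2: rhs fails.
  j=3: rhs fails.
  j=4: rhs holds; lhs holds on [2,3]. k = 2.

2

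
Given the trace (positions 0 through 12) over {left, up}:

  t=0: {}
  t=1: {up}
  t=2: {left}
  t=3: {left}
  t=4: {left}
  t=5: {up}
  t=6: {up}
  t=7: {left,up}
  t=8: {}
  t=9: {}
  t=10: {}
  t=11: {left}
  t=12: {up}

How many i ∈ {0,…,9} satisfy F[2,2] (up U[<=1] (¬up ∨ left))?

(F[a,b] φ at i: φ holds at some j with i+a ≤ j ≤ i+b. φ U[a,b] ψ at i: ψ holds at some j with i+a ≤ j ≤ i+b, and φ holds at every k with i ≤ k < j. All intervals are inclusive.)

9

Evaluate at each i in [0,9]:
  i=0: ✓ (witness j=2)
  i=1: ✓ (witness j=3)
  i=2: ✓ (witness j=4)
  i=3: ✗ (none in [5,5])
  i=4: ✓ (witness j=6)
  i=5: ✓ (witness j=7)
  i=6: ✓ (witness j=8)
  i=7: ✓ (witness j=9)
  i=8: ✓ (witness j=10)
  i=9: ✓ (witness j=11)
Positions where it holds: {0, 1, 2, 4, 5, 6, 7, 8, 9} → 9.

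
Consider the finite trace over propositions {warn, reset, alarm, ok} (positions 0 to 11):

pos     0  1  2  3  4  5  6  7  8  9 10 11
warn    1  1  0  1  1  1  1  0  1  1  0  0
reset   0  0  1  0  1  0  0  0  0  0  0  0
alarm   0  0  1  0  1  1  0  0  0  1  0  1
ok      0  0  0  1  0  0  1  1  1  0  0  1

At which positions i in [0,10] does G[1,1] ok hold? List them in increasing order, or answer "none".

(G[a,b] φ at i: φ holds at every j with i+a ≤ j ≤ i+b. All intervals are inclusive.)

2, 5, 6, 7, 10

Evaluate at each i in [0,10]:
  i=0: ✗ (fails at j=1)
  i=1: ✗ (fails at j=2)
  i=2: ✓ (all of [3,3])
  i=3: ✗ (fails at j=4)
  i=4: ✗ (fails at j=5)
  i=5: ✓ (all of [6,6])
  i=6: ✓ (all of [7,7])
  i=7: ✓ (all of [8,8])
  i=8: ✗ (fails at j=9)
  i=9: ✗ (fails at j=10)
  i=10: ✓ (all of [11,11])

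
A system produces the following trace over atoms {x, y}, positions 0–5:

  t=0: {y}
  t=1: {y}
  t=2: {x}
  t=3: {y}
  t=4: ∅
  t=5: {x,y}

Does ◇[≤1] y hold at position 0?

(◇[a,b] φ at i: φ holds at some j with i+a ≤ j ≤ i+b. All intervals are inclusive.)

Check y at each j in [0,1]:
  j=0: true
  j=1: true
Found at j=0 → formula holds.

Holds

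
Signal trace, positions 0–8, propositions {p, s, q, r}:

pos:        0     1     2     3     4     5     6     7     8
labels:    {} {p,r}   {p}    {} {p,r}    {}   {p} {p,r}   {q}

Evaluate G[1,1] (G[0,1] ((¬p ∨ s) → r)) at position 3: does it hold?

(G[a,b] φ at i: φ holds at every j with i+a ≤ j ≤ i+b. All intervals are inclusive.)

Check G[0,1] ((¬p ∨ s) → r) at every j in [4,4]:
  j=4: fails at 5
Fails at j=4 → formula fails.

Does not hold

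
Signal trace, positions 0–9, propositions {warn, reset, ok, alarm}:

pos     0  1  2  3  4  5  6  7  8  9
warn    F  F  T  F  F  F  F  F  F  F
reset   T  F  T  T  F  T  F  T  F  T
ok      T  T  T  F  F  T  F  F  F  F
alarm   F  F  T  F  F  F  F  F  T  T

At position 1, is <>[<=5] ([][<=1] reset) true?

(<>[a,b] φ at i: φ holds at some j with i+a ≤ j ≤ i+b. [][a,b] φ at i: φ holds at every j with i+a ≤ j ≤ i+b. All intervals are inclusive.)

True

Check [][<=1] reset at each j in [1,6]:
  j=1: fails at 1
  j=2: holds on [2,3]
  j=3: fails at 4
  j=4: fails at 4
  j=5: fails at 6
  j=6: fails at 6
Found at j=2 → formula holds.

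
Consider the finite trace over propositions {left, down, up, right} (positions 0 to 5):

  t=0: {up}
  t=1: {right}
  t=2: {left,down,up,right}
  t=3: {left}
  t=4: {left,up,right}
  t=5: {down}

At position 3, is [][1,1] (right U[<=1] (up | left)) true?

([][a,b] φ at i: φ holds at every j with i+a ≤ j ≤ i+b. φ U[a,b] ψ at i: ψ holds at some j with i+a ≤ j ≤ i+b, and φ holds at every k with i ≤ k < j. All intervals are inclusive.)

Check (right U[<=1] (up | left)) at every j in [4,4]:
  j=4: holds
All positions satisfy it → formula holds.

True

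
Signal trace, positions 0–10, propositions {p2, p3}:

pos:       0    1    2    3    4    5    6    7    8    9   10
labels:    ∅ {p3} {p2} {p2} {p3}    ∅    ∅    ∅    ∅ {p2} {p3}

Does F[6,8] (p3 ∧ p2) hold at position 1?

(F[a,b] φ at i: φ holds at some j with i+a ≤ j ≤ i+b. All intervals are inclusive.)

No

Check (p3 ∧ p2) at each j in [7,9]:
  j=7: false
  j=8: false
  j=9: false
No position in the window satisfies it → formula fails.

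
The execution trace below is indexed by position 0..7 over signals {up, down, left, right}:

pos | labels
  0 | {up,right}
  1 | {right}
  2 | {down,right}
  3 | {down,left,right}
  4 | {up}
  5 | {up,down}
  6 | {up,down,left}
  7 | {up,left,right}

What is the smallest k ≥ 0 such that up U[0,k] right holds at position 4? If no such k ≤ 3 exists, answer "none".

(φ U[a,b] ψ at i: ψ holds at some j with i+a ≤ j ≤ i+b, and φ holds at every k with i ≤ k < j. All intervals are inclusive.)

3

Need earliest j ≥ 4 with right, and up at every k in [4,j-1].
  j=4: rhs fails.
  j=5: rhs fails.
  j=6: rhs fails.
  j=7: rhs holds; lhs holds on [4,6]. k = 3.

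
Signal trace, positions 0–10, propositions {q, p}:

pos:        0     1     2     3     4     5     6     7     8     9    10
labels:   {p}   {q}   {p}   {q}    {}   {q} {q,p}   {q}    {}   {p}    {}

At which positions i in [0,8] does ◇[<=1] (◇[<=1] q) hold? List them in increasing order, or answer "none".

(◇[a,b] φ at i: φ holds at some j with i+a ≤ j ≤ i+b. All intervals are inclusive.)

Evaluate at each i in [0,8]:
  i=0: ✓ (witness j=0)
  i=1: ✓ (witness j=1)
  i=2: ✓ (witness j=2)
  i=3: ✓ (witness j=3)
  i=4: ✓ (witness j=4)
  i=5: ✓ (witness j=5)
  i=6: ✓ (witness j=6)
  i=7: ✓ (witness j=7)
  i=8: ✗ (none in [8,9])

0, 1, 2, 3, 4, 5, 6, 7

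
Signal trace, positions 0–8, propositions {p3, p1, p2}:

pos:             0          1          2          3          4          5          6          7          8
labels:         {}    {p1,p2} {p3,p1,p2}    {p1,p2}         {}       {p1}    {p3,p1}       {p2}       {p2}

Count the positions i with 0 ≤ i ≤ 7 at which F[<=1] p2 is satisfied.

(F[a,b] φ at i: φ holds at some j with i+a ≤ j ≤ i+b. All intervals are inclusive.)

6

Evaluate at each i in [0,7]:
  i=0: ✓ (witness j=1)
  i=1: ✓ (witness j=1)
  i=2: ✓ (witness j=2)
  i=3: ✓ (witness j=3)
  i=4: ✗ (none in [4,5])
  i=5: ✗ (none in [5,6])
  i=6: ✓ (witness j=7)
  i=7: ✓ (witness j=7)
Positions where it holds: {0, 1, 2, 3, 6, 7} → 6.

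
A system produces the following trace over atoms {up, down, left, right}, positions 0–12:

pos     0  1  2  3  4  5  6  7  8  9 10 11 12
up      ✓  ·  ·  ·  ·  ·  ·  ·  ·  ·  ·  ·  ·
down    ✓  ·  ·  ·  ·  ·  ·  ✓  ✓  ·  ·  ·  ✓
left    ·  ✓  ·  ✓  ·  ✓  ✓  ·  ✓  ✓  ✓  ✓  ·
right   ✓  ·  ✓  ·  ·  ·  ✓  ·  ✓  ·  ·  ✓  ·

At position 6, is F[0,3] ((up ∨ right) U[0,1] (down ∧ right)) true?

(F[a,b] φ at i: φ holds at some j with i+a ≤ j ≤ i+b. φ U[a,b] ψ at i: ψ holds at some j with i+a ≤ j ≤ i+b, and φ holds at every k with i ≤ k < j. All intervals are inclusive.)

Holds

Check ((up ∨ right) U[0,1] (down ∧ right)) at each j in [6,9]:
  j=6: fails
  j=7: fails
  j=8: holds
  j=9: fails
Found at j=8 → formula holds.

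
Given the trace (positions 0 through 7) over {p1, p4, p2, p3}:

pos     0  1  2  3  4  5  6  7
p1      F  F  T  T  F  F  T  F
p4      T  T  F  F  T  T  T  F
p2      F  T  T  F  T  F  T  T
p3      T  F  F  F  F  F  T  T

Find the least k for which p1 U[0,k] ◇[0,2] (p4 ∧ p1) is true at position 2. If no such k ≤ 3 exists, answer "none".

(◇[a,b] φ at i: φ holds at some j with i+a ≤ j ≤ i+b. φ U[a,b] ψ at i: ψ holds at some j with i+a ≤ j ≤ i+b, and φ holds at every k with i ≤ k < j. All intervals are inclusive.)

2

Need earliest j ≥ 2 with ◇[0,2] (p4 ∧ p1), and p1 at every k in [2,j-1].
  j=2: rhs fails.
  j=3: rhs fails.
  j=4: rhs holds; lhs holds on [2,3]. k = 2.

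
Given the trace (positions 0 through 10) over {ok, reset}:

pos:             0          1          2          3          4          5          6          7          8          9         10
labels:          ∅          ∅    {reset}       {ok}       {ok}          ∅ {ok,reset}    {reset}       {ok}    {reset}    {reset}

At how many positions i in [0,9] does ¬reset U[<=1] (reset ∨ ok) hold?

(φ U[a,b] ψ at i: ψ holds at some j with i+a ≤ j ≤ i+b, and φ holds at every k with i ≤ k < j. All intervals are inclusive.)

9

Evaluate at each i in [0,9]:
  i=0: ✗ (no rhs in [0,1])
  i=1: ✓ (rhs at j=2; lhs holds on [1,1])
  i=2: ✓ (rhs at j=2)
  i=3: ✓ (rhs at j=3)
  i=4: ✓ (rhs at j=4)
  i=5: ✓ (rhs at j=6; lhs holds on [5,5])
  i=6: ✓ (rhs at j=6)
  i=7: ✓ (rhs at j=7)
  i=8: ✓ (rhs at j=8)
  i=9: ✓ (rhs at j=9)
Positions where it holds: {1, 2, 3, 4, 5, 6, 7, 8, 9} → 9.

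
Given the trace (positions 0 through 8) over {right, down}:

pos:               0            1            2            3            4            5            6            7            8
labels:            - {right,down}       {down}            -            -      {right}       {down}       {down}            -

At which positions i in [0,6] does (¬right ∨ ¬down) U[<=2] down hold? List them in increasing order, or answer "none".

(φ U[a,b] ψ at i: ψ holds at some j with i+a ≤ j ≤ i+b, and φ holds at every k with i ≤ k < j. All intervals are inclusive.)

0, 1, 2, 4, 5, 6

Evaluate at each i in [0,6]:
  i=0: ✓ (rhs at j=1; lhs holds on [0,0])
  i=1: ✓ (rhs at j=1)
  i=2: ✓ (rhs at j=2)
  i=3: ✗ (no rhs in [3,5])
  i=4: ✓ (rhs at j=6; lhs holds on [4,5])
  i=5: ✓ (rhs at j=6; lhs holds on [5,5])
  i=6: ✓ (rhs at j=6)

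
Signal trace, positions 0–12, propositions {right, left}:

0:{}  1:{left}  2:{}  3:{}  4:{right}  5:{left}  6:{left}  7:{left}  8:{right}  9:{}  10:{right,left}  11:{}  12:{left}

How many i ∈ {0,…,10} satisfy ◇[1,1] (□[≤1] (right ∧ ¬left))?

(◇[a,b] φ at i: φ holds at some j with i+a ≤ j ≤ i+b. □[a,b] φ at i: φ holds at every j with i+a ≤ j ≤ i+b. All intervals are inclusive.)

Evaluate at each i in [0,10]:
  i=0: ✗ (none in [1,1])
  i=1: ✗ (none in [2,2])
  i=2: ✗ (none in [3,3])
  i=3: ✗ (none in [4,4])
  i=4: ✗ (none in [5,5])
  i=5: ✗ (none in [6,6])
  i=6: ✗ (none in [7,7])
  i=7: ✗ (none in [8,8])
  i=8: ✗ (none in [9,9])
  i=9: ✗ (none in [10,10])
  i=10: ✗ (none in [11,11])
Positions where it holds: {} → 0.

0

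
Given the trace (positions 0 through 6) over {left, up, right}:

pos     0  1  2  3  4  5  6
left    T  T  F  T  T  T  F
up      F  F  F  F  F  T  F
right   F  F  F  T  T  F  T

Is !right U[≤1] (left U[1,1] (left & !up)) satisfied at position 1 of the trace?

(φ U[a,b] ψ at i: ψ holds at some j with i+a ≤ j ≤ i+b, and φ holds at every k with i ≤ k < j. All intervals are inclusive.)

Need some j in [1,2] with (left U[1,1] (left & !up)), and !right at every k in [1,j-1].
  j=1: (left U[1,1] (left & !up)) — fails.
  j=2: (left U[1,1] (left & !up)) — fails.
No j in the window works → until fails.

No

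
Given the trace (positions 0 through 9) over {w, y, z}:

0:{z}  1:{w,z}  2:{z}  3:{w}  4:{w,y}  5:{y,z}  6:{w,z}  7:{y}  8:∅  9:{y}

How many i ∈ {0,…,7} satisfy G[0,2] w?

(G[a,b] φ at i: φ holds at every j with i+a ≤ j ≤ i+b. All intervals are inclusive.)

0

Evaluate at each i in [0,7]:
  i=0: ✗ (fails at j=0)
  i=1: ✗ (fails at j=2)
  i=2: ✗ (fails at j=2)
  i=3: ✗ (fails at j=5)
  i=4: ✗ (fails at j=5)
  i=5: ✗ (fails at j=5)
  i=6: ✗ (fails at j=7)
  i=7: ✗ (fails at j=7)
Positions where it holds: {} → 0.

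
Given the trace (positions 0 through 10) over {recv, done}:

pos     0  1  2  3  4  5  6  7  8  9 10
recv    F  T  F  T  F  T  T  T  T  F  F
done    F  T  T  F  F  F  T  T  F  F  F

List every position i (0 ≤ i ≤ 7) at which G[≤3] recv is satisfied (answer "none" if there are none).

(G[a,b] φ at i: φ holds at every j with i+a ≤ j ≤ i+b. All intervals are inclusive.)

5

Evaluate at each i in [0,7]:
  i=0: ✗ (fails at j=0)
  i=1: ✗ (fails at j=2)
  i=2: ✗ (fails at j=2)
  i=3: ✗ (fails at j=4)
  i=4: ✗ (fails at j=4)
  i=5: ✓ (all of [5,8])
  i=6: ✗ (fails at j=9)
  i=7: ✗ (fails at j=9)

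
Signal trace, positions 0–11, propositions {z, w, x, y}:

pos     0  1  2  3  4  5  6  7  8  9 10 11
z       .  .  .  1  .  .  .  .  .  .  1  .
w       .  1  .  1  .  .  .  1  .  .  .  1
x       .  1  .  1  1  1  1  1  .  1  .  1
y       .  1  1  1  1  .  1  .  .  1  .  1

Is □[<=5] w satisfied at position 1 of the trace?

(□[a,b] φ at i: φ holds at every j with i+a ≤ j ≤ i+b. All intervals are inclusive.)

Check w at every j in [1,6]:
  j=1: true
  j=2: false
  j=3: true
  j=4: false
  j=5: false
  j=6: false
Fails at j=2 → formula fails.

Does not hold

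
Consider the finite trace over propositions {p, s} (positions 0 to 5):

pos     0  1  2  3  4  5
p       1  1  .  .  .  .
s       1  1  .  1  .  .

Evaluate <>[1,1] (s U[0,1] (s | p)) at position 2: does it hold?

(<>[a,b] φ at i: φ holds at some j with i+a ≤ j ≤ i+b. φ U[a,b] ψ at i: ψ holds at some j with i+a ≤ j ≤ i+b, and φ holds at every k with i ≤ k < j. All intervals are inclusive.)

Check (s U[0,1] (s | p)) at each j in [3,3]:
  j=3: holds
Found at j=3 → formula holds.

Holds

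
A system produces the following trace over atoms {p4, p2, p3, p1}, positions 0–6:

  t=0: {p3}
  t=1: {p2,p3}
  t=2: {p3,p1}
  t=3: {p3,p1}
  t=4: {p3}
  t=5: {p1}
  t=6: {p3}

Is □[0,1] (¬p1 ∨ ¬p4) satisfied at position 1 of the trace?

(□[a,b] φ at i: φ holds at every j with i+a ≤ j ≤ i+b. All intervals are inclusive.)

Check (¬p1 ∨ ¬p4) at every j in [1,2]:
  j=1: true
  j=2: true
All positions satisfy it → formula holds.

True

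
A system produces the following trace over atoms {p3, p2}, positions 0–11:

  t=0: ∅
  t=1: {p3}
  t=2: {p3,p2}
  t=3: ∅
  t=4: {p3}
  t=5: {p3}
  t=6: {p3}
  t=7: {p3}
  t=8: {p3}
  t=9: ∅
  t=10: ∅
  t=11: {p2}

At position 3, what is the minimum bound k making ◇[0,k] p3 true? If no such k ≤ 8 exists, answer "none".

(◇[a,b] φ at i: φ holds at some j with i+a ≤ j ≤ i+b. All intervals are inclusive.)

1

Scan j = 3,4,… for p3:
  j=3: fails
  j=4: holds
First hit at j=4, so smallest k = 4-3 = 1.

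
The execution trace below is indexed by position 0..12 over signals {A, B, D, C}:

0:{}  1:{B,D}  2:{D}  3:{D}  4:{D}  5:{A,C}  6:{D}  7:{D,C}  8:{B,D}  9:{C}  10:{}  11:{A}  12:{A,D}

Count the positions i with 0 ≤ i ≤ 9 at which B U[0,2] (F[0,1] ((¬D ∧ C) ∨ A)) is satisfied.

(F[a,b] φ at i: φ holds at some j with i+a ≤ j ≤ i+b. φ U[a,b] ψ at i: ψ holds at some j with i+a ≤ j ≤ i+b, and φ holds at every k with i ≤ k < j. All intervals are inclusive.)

Evaluate at each i in [0,9]:
  i=0: ✗ (no rhs in [0,2])
  i=1: ✗ (no rhs in [1,3])
  i=2: ✗ (lhs fails at k=2 before rhs at j=4)
  i=3: ✗ (lhs fails at k=3 before rhs at j=4)
  i=4: ✓ (rhs at j=4)
  i=5: ✓ (rhs at j=5)
  i=6: ✗ (lhs fails at k=6 before rhs at j=8)
  i=7: ✗ (lhs fails at k=7 before rhs at j=8)
  i=8: ✓ (rhs at j=8)
  i=9: ✓ (rhs at j=9)
Positions where it holds: {4, 5, 8, 9} → 4.

4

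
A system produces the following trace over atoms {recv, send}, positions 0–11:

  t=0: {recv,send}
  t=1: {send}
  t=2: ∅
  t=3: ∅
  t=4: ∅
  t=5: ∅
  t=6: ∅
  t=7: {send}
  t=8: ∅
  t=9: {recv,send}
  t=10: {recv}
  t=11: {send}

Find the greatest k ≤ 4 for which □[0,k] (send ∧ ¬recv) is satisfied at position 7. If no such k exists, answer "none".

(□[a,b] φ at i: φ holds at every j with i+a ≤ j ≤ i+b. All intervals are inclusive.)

0

(send ∧ ¬recv) must hold from j=7 onward; find where it first fails.
  j=7: holds
  j=8: fails
Holds on [7,7], so largest k = 0.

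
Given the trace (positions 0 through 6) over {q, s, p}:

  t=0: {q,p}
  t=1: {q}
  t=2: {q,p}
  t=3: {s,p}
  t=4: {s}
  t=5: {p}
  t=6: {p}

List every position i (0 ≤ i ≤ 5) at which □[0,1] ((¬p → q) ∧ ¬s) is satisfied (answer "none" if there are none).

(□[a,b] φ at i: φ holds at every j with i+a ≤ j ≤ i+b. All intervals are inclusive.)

Evaluate at each i in [0,5]:
  i=0: ✓ (all of [0,1])
  i=1: ✓ (all of [1,2])
  i=2: ✗ (fails at j=3)
  i=3: ✗ (fails at j=3)
  i=4: ✗ (fails at j=4)
  i=5: ✓ (all of [5,6])

0, 1, 5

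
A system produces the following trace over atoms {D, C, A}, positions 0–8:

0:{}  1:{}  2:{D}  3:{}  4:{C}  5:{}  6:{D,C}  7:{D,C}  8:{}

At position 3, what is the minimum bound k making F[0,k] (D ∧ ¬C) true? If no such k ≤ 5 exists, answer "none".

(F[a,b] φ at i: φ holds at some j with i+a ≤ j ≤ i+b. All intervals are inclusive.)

none

Scan j = 3,4,… for (D ∧ ¬C):
  j=3: fails
  j=4: fails
  j=5: fails
  j=6: fails
  j=7: fails
  j=8: fails
No j in [3,8] satisfies it → none.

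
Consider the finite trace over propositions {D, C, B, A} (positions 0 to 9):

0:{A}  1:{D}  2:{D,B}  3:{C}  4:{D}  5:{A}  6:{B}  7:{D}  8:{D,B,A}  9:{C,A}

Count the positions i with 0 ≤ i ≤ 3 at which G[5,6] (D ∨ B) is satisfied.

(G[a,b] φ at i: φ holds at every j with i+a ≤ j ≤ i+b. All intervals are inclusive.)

Evaluate at each i in [0,3]:
  i=0: ✗ (fails at j=5)
  i=1: ✓ (all of [6,7])
  i=2: ✓ (all of [7,8])
  i=3: ✗ (fails at j=9)
Positions where it holds: {1, 2} → 2.

2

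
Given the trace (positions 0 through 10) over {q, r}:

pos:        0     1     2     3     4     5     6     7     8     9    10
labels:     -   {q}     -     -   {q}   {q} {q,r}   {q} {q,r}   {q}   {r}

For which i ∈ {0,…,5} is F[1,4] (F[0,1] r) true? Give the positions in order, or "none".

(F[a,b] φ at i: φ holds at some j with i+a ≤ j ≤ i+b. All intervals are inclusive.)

Evaluate at each i in [0,5]:
  i=0: ✗ (none in [1,4])
  i=1: ✓ (witness j=5)
  i=2: ✓ (witness j=5)
  i=3: ✓ (witness j=5)
  i=4: ✓ (witness j=5)
  i=5: ✓ (witness j=6)

1, 2, 3, 4, 5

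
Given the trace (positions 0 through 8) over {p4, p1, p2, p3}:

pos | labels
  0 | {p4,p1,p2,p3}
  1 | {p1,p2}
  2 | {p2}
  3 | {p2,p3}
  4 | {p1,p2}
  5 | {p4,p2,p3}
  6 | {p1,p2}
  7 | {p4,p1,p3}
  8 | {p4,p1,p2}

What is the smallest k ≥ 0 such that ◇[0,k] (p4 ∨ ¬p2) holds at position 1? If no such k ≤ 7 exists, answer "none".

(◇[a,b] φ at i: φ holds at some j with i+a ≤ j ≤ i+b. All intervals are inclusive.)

4

Scan j = 1,2,… for (p4 ∨ ¬p2):
  j=1: fails
  j=2: fails
  j=3: fails
  j=4: fails
  j=5: holds
First hit at j=5, so smallest k = 5-1 = 4.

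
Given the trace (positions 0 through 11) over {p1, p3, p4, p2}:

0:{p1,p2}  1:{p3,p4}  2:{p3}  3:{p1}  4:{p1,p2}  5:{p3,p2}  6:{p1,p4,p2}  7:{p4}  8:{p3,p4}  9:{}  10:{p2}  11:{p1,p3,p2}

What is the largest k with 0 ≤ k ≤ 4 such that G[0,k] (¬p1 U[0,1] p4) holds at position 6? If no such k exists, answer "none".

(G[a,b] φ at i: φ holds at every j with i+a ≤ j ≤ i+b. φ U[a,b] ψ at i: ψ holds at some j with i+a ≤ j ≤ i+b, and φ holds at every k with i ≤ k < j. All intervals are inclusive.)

2

(¬p1 U[0,1] p4) must hold from j=6 onward; find where it first fails.
  j=6: holds
  j=7: holds
  j=8: holds
  j=9: fails
Holds on [6,8], so largest k = 2.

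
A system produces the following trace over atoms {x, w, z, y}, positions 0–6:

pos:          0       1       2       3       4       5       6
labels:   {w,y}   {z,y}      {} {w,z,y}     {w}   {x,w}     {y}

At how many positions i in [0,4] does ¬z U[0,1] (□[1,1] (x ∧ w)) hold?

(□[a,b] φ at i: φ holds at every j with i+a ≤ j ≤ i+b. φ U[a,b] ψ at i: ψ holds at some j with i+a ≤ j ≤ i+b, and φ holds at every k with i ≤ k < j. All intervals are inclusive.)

Evaluate at each i in [0,4]:
  i=0: ✗ (no rhs in [0,1])
  i=1: ✗ (no rhs in [1,2])
  i=2: ✗ (no rhs in [2,3])
  i=3: ✗ (lhs fails at k=3 before rhs at j=4)
  i=4: ✓ (rhs at j=4)
Positions where it holds: {4} → 1.

1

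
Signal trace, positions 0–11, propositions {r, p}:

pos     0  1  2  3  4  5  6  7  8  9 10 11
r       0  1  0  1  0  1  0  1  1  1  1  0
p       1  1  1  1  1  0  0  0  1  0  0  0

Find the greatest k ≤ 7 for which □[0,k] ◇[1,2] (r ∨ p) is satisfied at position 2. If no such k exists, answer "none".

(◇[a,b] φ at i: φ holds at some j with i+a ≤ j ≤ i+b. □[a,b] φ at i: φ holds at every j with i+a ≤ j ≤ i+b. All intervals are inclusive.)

◇[1,2] (r ∨ p) must hold from j=2 onward; find where it first fails.
  j=2: holds
  j=3: holds
  j=4: holds
  j=5: holds
  j=6: holds
  j=7: holds
  j=8: holds
  j=9: holds
Holds through j=9; largest k = 7.

7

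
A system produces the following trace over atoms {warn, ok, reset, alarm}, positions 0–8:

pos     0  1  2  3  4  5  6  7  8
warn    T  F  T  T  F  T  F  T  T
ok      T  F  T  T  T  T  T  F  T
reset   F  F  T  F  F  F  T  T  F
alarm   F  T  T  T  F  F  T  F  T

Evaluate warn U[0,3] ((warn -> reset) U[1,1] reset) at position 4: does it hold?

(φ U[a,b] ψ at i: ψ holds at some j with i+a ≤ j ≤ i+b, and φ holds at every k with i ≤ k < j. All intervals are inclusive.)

Need some j in [4,7] with ((warn -> reset) U[1,1] reset), and warn at every k in [4,j-1].
  j=4: ((warn -> reset) U[1,1] reset) — fails.
  j=5: ((warn -> reset) U[1,1] reset) — fails.
  j=6: ((warn -> reset) U[1,1] reset) holds, but warn fails at k=4 → not this j.
  j=7: ((warn -> reset) U[1,1] reset) — fails.
No j in the window works → until fails.

No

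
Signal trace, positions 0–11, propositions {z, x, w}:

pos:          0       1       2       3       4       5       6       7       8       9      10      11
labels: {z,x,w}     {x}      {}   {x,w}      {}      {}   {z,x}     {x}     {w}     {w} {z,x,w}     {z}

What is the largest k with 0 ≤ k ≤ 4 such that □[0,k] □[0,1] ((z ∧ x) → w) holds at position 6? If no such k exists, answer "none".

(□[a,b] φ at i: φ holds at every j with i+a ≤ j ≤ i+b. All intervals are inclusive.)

none

□[0,1] ((z ∧ x) → w) must hold from j=6 onward; find where it first fails.
  j=6: fails → no k works.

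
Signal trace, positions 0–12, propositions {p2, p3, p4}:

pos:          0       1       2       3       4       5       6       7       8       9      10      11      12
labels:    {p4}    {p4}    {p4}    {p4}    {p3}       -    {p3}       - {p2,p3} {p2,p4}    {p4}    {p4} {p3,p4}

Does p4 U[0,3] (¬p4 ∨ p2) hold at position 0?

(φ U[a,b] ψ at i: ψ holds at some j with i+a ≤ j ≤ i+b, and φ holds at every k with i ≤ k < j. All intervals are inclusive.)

Need some j in [0,3] with (¬p4 ∨ p2), and p4 at every k in [0,j-1].
  j=0: (¬p4 ∨ p2) false.
  j=1: (¬p4 ∨ p2) false.
  j=2: (¬p4 ∨ p2) false.
  j=3: (¬p4 ∨ p2) false.
No j in the window works → until fails.

Does not hold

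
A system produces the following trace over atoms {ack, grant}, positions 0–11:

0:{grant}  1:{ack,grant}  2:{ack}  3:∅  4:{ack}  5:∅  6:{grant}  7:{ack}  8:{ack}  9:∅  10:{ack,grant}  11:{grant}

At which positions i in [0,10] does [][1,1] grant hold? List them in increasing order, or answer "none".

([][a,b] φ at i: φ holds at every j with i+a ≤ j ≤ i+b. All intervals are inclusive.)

Evaluate at each i in [0,10]:
  i=0: ✓ (all of [1,1])
  i=1: ✗ (fails at j=2)
  i=2: ✗ (fails at j=3)
  i=3: ✗ (fails at j=4)
  i=4: ✗ (fails at j=5)
  i=5: ✓ (all of [6,6])
  i=6: ✗ (fails at j=7)
  i=7: ✗ (fails at j=8)
  i=8: ✗ (fails at j=9)
  i=9: ✓ (all of [10,10])
  i=10: ✓ (all of [11,11])

0, 5, 9, 10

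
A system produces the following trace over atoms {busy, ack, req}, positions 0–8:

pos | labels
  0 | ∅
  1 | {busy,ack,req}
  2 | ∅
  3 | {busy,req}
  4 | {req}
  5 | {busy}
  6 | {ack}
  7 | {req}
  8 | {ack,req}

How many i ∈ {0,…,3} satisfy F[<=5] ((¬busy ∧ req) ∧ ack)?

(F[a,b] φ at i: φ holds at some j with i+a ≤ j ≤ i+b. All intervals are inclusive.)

Evaluate at each i in [0,3]:
  i=0: ✗ (none in [0,5])
  i=1: ✗ (none in [1,6])
  i=2: ✗ (none in [2,7])
  i=3: ✓ (witness j=8)
Positions where it holds: {3} → 1.

1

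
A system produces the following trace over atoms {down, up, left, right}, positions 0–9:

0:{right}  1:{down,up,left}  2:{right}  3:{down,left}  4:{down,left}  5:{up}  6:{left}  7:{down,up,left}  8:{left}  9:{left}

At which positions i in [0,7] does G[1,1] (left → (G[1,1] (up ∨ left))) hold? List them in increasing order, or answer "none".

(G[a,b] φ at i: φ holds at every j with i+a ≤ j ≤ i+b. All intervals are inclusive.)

Evaluate at each i in [0,7]:
  i=0: ✗ (fails at j=1)
  i=1: ✓ (all of [2,2])
  i=2: ✓ (all of [3,3])
  i=3: ✓ (all of [4,4])
  i=4: ✓ (all of [5,5])
  i=5: ✓ (all of [6,6])
  i=6: ✓ (all of [7,7])
  i=7: ✓ (all of [8,8])

1, 2, 3, 4, 5, 6, 7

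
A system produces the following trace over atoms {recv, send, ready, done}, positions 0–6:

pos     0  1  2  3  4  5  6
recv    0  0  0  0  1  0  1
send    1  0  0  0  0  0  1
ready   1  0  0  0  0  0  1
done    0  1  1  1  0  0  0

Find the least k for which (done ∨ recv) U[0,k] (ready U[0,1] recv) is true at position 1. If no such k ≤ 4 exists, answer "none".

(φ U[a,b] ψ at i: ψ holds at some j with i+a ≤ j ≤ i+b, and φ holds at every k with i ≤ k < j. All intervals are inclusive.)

Need earliest j ≥ 1 with (ready U[0,1] recv), and (done ∨ recv) at every k in [1,j-1].
  j=1: rhs fails.
  j=2: rhs fails.
  j=3: rhs fails.
  j=4: rhs holds; lhs holds on [1,3]. k = 3.

3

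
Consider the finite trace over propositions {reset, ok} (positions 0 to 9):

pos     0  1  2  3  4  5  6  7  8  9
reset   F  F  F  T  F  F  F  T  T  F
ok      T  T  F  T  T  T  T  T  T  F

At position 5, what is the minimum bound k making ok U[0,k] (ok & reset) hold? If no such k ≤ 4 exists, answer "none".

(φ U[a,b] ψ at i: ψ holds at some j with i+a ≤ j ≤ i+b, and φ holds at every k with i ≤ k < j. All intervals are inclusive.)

Need earliest j ≥ 5 with (ok & reset), and ok at every k in [5,j-1].
  j=5: rhs fails.
  j=6: rhs fails.
  j=7: rhs holds; lhs holds on [5,6]. k = 2.

2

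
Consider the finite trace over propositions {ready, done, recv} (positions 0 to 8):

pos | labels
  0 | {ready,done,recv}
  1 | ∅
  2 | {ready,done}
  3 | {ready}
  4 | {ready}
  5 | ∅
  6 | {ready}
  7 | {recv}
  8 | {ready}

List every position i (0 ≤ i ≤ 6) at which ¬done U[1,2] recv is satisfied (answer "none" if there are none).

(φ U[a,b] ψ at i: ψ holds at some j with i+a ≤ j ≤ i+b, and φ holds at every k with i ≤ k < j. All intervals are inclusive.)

Evaluate at each i in [0,6]:
  i=0: ✗ (no rhs in [1,2])
  i=1: ✗ (no rhs in [2,3])
  i=2: ✗ (no rhs in [3,4])
  i=3: ✗ (no rhs in [4,5])
  i=4: ✗ (no rhs in [5,6])
  i=5: ✓ (rhs at j=7; lhs holds on [5,6])
  i=6: ✓ (rhs at j=7; lhs holds on [6,6])

5, 6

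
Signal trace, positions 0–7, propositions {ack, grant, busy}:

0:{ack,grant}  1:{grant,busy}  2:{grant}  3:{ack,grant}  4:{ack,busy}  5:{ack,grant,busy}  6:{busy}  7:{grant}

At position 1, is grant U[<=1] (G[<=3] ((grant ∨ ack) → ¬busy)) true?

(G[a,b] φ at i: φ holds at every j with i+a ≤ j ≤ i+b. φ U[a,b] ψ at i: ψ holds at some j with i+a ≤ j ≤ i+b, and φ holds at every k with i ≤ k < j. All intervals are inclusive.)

Need some j in [1,2] with G[<=3] ((grant ∨ ack) → ¬busy), and grant at every k in [1,j-1].
  j=1: G[<=3] ((grant ∨ ack) → ¬busy) — fails at 1.
  j=2: G[<=3] ((grant ∨ ack) → ¬busy) — fails at 4.
No j in the window works → until fails.

No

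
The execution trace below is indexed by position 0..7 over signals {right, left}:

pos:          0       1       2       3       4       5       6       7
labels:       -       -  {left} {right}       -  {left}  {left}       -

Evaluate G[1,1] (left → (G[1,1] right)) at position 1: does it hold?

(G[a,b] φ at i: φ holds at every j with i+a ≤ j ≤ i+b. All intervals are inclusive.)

Holds

Check (left → (G[1,1] right)) at every j in [2,2]:
  j=2: antecedent true; consequent holds on [3,3] → ✓
All positions satisfy it → formula holds.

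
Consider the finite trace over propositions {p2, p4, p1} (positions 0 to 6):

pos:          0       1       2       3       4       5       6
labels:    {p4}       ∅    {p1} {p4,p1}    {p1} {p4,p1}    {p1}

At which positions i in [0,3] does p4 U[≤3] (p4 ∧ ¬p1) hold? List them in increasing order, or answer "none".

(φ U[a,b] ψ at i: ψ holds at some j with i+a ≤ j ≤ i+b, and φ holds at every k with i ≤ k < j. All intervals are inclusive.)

Evaluate at each i in [0,3]:
  i=0: ✓ (rhs at j=0)
  i=1: ✗ (no rhs in [1,4])
  i=2: ✗ (no rhs in [2,5])
  i=3: ✗ (no rhs in [3,6])

0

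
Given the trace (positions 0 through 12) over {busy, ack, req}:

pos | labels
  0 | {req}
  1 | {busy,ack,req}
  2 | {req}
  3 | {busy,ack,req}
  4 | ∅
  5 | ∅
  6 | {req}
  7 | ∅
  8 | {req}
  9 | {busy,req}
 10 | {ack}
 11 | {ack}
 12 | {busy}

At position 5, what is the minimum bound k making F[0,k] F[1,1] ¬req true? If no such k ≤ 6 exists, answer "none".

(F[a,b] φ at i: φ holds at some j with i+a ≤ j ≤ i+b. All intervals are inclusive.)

1

Scan j = 5,6,… for F[1,1] ¬req:
  j=5: fails
  j=6: holds
First hit at j=6, so smallest k = 6-5 = 1.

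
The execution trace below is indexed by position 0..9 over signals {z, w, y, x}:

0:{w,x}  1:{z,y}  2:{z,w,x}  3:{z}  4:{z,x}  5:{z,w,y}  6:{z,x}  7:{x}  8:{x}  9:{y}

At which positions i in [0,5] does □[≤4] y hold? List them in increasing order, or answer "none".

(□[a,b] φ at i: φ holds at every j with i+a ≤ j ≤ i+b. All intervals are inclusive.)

Evaluate at each i in [0,5]:
  i=0: ✗ (fails at j=0)
  i=1: ✗ (fails at j=2)
  i=2: ✗ (fails at j=2)
  i=3: ✗ (fails at j=3)
  i=4: ✗ (fails at j=4)
  i=5: ✗ (fails at j=6)

none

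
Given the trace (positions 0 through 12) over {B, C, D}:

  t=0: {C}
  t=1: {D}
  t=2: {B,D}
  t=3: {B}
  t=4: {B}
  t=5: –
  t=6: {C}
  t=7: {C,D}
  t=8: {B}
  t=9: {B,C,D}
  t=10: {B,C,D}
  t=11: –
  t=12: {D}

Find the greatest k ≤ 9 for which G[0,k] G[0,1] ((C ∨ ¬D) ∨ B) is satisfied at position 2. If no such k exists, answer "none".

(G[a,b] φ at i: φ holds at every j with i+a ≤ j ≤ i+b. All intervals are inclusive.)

G[0,1] ((C ∨ ¬D) ∨ B) must hold from j=2 onward; find where it first fails.
  j=2: holds
  j=3: holds
  j=4: holds
  j=5: holds
  j=6: holds
  j=7: holds
  j=8: holds
  j=9: holds
  j=10: holds
  j=11: fails
Holds on [2,10], so largest k = 8.

8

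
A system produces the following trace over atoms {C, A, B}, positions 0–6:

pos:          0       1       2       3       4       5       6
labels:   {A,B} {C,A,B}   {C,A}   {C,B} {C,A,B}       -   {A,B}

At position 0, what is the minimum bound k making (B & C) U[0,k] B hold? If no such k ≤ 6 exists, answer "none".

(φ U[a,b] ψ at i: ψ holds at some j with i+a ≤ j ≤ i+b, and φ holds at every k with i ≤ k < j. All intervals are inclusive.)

Need earliest j ≥ 0 with B, and (B & C) at every k in [0,j-1].
  j=0: rhs holds (empty prefix). k = 0.

0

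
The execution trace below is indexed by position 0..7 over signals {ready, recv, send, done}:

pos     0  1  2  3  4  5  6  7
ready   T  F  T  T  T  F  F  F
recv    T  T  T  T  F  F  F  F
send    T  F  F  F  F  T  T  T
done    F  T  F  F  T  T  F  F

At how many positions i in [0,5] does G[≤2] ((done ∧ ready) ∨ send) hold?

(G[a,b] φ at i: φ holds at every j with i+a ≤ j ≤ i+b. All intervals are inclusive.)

Evaluate at each i in [0,5]:
  i=0: ✗ (fails at j=1)
  i=1: ✗ (fails at j=1)
  i=2: ✗ (fails at j=2)
  i=3: ✗ (fails at j=3)
  i=4: ✓ (all of [4,6])
  i=5: ✓ (all of [5,7])
Positions where it holds: {4, 5} → 2.

2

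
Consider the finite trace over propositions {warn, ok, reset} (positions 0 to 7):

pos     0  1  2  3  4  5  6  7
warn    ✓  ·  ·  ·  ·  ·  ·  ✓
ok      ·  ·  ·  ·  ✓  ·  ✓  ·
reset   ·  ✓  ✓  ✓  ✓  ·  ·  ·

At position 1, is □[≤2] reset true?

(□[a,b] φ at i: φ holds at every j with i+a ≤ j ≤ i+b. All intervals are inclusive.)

Check reset at every j in [1,3]:
  j=1: true
  j=2: true
  j=3: true
All positions satisfy it → formula holds.

Holds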